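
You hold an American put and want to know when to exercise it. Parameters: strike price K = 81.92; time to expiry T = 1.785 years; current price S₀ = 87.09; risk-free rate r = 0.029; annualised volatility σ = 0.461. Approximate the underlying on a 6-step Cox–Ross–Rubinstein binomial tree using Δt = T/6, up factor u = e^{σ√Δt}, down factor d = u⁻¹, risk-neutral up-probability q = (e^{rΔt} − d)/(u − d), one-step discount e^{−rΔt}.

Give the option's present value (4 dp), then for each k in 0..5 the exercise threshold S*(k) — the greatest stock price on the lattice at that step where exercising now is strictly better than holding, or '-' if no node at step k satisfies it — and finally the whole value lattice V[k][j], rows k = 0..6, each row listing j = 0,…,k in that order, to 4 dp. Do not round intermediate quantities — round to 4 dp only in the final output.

Δt=0.29750  u=1.28588  d=0.77768  q=0.45452  discount=0.99141
step 6 (expiry): payoffs max(K−S,0) = 62.6554 50.0661 29.2498 0.0000 0.0000 0.0000 0.0000
step 5: (k=5,j=0): S=24.7720, (K−S)⁺=57.1480, hold=56.4443 ⇒ V=57.1480 exercise | (k=5,j=1): S=40.9604, (K−S)⁺=40.9596, hold=40.2559 ⇒ V=40.9596 exercise | (k=5,j=2): S=67.7278, (K−S)⁺=14.1922, hold=15.8182 ⇒ V=15.8182 continue | (k=5,j=3): S=111.9876, (K−S)⁺=0.0000, hold=0.0000 ⇒ V=0.0000 continue | (k=5,j=4): S=185.1710, (K−S)⁺=0.0000, hold=0.0000 ⇒ V=0.0000 continue | (k=5,j=5): S=306.1794, (K−S)⁺=0.0000, hold=0.0000 ⇒ V=0.0000 continue  boundary S*=40.9604
step 4: (k=4,j=0): S=31.8539, (K−S)⁺=50.0661, hold=49.3624 ⇒ V=50.0661 exercise | (k=4,j=1): S=52.6702, (K−S)⁺=29.2498, hold=29.2787 ⇒ V=29.2787 continue | (k=4,j=2): S=87.0900, (K−S)⁺=0.0000, hold=8.5544 ⇒ V=8.5544 continue | (k=4,j=3): S=144.0029, (K−S)⁺=0.0000, hold=0.0000 ⇒ V=0.0000 continue | (k=4,j=4): S=238.1082, (K−S)⁺=0.0000, hold=0.0000 ⇒ V=0.0000 continue  boundary S*=31.8539
step 3: (k=3,j=0): S=40.9604, (K−S)⁺=40.9596, hold=40.2690 ⇒ V=40.9596 exercise | (k=3,j=1): S=67.7278, (K−S)⁺=14.1922, hold=19.6886 ⇒ V=19.6886 continue | (k=3,j=2): S=111.9876, (K−S)⁺=0.0000, hold=4.6262 ⇒ V=4.6262 continue | (k=3,j=3): S=185.1710, (K−S)⁺=0.0000, hold=0.0000 ⇒ V=0.0000 continue  boundary S*=40.9604
step 2: (k=2,j=0): S=52.6702, (K−S)⁺=29.2498, hold=31.0228 ⇒ V=31.0228 continue | (k=2,j=1): S=87.0900, (K−S)⁺=0.0000, hold=12.7321 ⇒ V=12.7321 continue | (k=2,j=2): S=144.0029, (K−S)⁺=0.0000, hold=2.5018 ⇒ V=2.5018 continue  boundary S*=-
step 1: (k=1,j=0): S=67.7278, (K−S)⁺=14.1922, hold=22.5143 ⇒ V=22.5143 continue | (k=1,j=1): S=111.9876, (K−S)⁺=0.0000, hold=8.0129 ⇒ V=8.0129 continue  boundary S*=-
step 0: (k=0,j=0): S=87.0900, (K−S)⁺=0.0000, hold=15.7863 ⇒ V=15.7863 continue  boundary S*=-

price = 15.7863
boundary = - - - 40.9604 31.8539 40.9604
tree:
15.7863
22.5143 8.0129
31.0228 12.7321 2.5018
40.9596 19.6886 4.6262 0.0000
50.0661 29.2787 8.5544 0.0000 0.0000
57.1480 40.9596 15.8182 0.0000 0.0000 0.0000
62.6554 50.0661 29.2498 0.0000 0.0000 0.0000 0.0000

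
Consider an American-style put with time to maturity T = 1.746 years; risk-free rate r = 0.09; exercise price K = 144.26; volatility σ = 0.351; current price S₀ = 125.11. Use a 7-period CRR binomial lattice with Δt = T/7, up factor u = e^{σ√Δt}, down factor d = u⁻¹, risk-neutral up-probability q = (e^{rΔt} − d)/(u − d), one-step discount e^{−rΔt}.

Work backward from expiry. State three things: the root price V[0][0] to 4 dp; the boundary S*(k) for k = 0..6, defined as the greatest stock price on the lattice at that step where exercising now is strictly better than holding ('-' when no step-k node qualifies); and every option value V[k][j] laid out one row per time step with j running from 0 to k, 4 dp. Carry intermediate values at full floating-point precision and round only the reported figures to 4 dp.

price = 26.1900
boundary = - 104.9930 88.1108 104.9930 88.1108 104.9930 125.1100
tree:
26.1900
39.2670 15.2950
56.1492 24.9742 7.0526
70.3169 39.2670 12.9073 1.9711
82.2066 56.1492 22.9719 4.2060 0.0000
92.1844 70.3169 39.2670 8.9747 0.0000 0.0000
100.5578 82.2066 56.1492 19.1500 0.0000 0.0000 0.0000
107.5849 92.1844 70.3169 39.2670 0.0000 0.0000 0.0000 0.0000

params: Δt=0.24943 u=1.19160 d=0.83921 q=0.52071 e^(-rΔt)=0.97780
t_7 payoffs: 107.5849 92.1844 70.3169 39.2670 0.0000 0.0000 0.0000 0.0000
t_6: node(6,0) S=43.7022 payoff=100.5578 vs cont=97.3555 → 100.5578 [stop]  node(6,1) S=62.0534 payoff=82.2066 vs cont=79.0042 → 82.2066 [stop]  node(6,2) S=88.1108 payoff=56.1492 vs cont=52.9469 → 56.1492 [stop]  node(6,3) S=125.1100 payoff=19.1500 vs cont=18.4025 → 19.1500 [stop]  node(6,4) S=177.6459 payoff=0.0000 vs cont=0.0000 → 0.0000 [wait]  node(6,5) S=252.2424 payoff=0.0000 vs cont=0.0000 → 0.0000 [wait]  node(6,6) S=358.1634 payoff=0.0000 vs cont=0.0000 → 0.0000 [wait]  ⇒ S*(6)=125.1100
t_5: node(5,0) S=52.0756 payoff=92.1844 vs cont=88.9820 → 92.1844 [stop]  node(5,1) S=73.9431 payoff=70.3169 vs cont=67.1146 → 70.3169 [stop]  node(5,2) S=104.9930 payoff=39.2670 vs cont=36.0646 → 39.2670 [stop]  node(5,3) S=149.0814 payoff=0.0000 vs cont=8.9747 → 8.9747 [wait]  node(5,4) S=211.6833 payoff=0.0000 vs cont=0.0000 → 0.0000 [wait]  node(5,5) S=300.5728 payoff=0.0000 vs cont=0.0000 → 0.0000 [wait]  ⇒ S*(5)=104.9930
t_4: node(4,0) S=62.0534 payoff=82.2066 vs cont=79.0042 → 82.2066 [stop]  node(4,1) S=88.1108 payoff=56.1492 vs cont=52.9469 → 56.1492 [stop]  node(4,2) S=125.1100 payoff=19.1500 vs cont=22.9719 → 22.9719 [wait]  node(4,3) S=177.6459 payoff=0.0000 vs cont=4.2060 → 4.2060 [wait]  node(4,4) S=252.2424 payoff=0.0000 vs cont=0.0000 → 0.0000 [wait]  ⇒ S*(4)=88.1108
t_3: node(3,0) S=73.9431 payoff=70.3169 vs cont=67.1146 → 70.3169 [stop]  node(3,1) S=104.9930 payoff=39.2670 vs cont=38.0106 → 39.2670 [stop]  node(3,2) S=149.0814 payoff=0.0000 vs cont=12.9073 → 12.9073 [wait]  node(3,3) S=211.6833 payoff=0.0000 vs cont=1.9711 → 1.9711 [wait]  ⇒ S*(3)=104.9930
t_2: node(2,0) S=88.1108 payoff=56.1492 vs cont=52.9469 → 56.1492 [stop]  node(2,1) S=125.1100 payoff=19.1500 vs cont=24.9742 → 24.9742 [wait]  node(2,2) S=177.6459 payoff=0.0000 vs cont=7.0526 → 7.0526 [wait]  ⇒ S*(2)=88.1108
t_1: node(1,0) S=104.9930 payoff=39.2670 vs cont=39.0300 → 39.2670 [stop]  node(1,1) S=149.0814 payoff=0.0000 vs cont=15.2950 → 15.2950 [wait]  ⇒ S*(1)=104.9930
t_0: node(0,0) S=125.1100 payoff=19.1500 vs cont=26.1900 → 26.1900 [wait]  ⇒ S*(0)=-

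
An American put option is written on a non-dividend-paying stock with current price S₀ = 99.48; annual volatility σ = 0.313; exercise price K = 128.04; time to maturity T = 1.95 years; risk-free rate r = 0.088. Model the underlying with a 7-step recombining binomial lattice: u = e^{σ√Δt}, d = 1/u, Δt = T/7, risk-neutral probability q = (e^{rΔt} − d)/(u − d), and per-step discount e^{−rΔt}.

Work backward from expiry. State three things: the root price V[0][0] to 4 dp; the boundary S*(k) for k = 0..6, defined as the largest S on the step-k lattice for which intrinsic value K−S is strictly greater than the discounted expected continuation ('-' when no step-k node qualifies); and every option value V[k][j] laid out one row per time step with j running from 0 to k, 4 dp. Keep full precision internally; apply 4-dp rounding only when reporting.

params: Δt=0.27857 u=1.17963 d=0.84772 q=0.53357 e^(-rΔt)=0.97578
t_7 payoffs: 96.7421 84.4882 67.4364 43.7085 10.6904 0.0000 0.0000 0.0000
t_6: node(6,0) S=36.9199 payoff=91.1201 vs cont=88.0195 → 91.1201 [stop]  node(6,1) S=51.3751 payoff=76.6649 vs cont=73.5643 → 76.6649 [stop]  node(6,2) S=71.4898 payoff=56.5502 vs cont=53.4496 → 56.5502 [stop]  node(6,3) S=99.4800 payoff=28.5600 vs cont=25.4594 → 28.5600 [stop]  node(6,4) S=138.4291 payoff=0.0000 vs cont=4.8656 → 4.8656 [wait]  node(6,5) S=192.6279 payoff=0.0000 vs cont=0.0000 → 0.0000 [wait]  node(6,6) S=268.0470 payoff=0.0000 vs cont=0.0000 → 0.0000 [wait]  ⇒ S*(6)=99.4800
t_5: node(5,0) S=43.5518 payoff=84.4882 vs cont=81.3875 → 84.4882 [stop]  node(5,1) S=60.6036 payoff=67.4364 vs cont=64.3358 → 67.4364 [stop]  node(5,2) S=84.3315 payoff=43.7085 vs cont=40.6078 → 43.7085 [stop]  node(5,3) S=117.3496 payoff=10.6904 vs cont=15.5320 → 15.5320 [wait]  node(5,4) S=163.2952 payoff=0.0000 vs cont=2.2145 → 2.2145 [wait]  node(5,5) S=227.2297 payoff=0.0000 vs cont=0.0000 → 0.0000 [wait]  ⇒ S*(5)=84.3315
t_4: node(4,0) S=51.3751 payoff=76.6649 vs cont=73.5643 → 76.6649 [stop]  node(4,1) S=71.4898 payoff=56.5502 vs cont=53.4496 → 56.5502 [stop]  node(4,2) S=99.4800 payoff=28.5600 vs cont=27.9801 → 28.5600 [stop]  node(4,3) S=138.4291 payoff=0.0000 vs cont=8.2222 → 8.2222 [wait]  node(4,4) S=192.6279 payoff=0.0000 vs cont=1.0079 → 1.0079 [wait]  ⇒ S*(4)=99.4800
t_3: node(3,0) S=60.6036 payoff=67.4364 vs cont=64.3358 → 67.4364 [stop]  node(3,1) S=84.3315 payoff=43.7085 vs cont=40.6078 → 43.7085 [stop]  node(3,2) S=117.3496 payoff=10.6904 vs cont=17.2796 → 17.2796 [wait]  node(3,3) S=163.2952 payoff=0.0000 vs cont=4.2670 → 4.2670 [wait]  ⇒ S*(3)=84.3315
t_2: node(2,0) S=71.4898 payoff=56.5502 vs cont=53.4496 → 56.5502 [stop]  node(2,1) S=99.4800 payoff=28.5600 vs cont=28.8900 → 28.8900 [wait]  node(2,2) S=138.4291 payoff=0.0000 vs cont=10.0863 → 10.0863 [wait]  ⇒ S*(2)=71.4898
t_1: node(1,0) S=84.3315 payoff=43.7085 vs cont=40.7797 → 43.7085 [stop]  node(1,1) S=117.3496 payoff=10.6904 vs cont=18.4003 → 18.4003 [wait]  ⇒ S*(1)=84.3315
t_0: node(0,0) S=99.4800 payoff=28.5600 vs cont=29.4735 → 29.4735 [wait]  ⇒ S*(0)=-

price = 29.4735
boundary = - 84.3315 71.4898 84.3315 99.4800 84.3315 99.4800
tree:
29.4735
43.7085 18.4003
56.5502 28.8900 10.0863
67.4364 43.7085 17.2796 4.2670
76.6649 56.5502 28.5600 8.2222 1.0079
84.4882 67.4364 43.7085 15.5320 2.2145 0.0000
91.1201 76.6649 56.5502 28.5600 4.8656 0.0000 0.0000
96.7421 84.4882 67.4364 43.7085 10.6904 0.0000 0.0000 0.0000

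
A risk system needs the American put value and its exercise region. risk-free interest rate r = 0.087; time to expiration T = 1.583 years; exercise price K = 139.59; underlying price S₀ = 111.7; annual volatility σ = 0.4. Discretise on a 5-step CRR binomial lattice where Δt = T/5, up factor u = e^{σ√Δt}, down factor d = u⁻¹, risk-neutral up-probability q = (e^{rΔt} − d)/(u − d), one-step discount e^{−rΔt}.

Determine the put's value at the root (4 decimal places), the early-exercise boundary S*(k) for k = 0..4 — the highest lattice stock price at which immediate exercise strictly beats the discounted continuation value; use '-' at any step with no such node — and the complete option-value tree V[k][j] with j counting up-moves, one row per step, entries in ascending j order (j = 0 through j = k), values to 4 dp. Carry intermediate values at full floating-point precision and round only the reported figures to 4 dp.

Δt=0.31660  u=1.25241  d=0.79846  q=0.50549  discount=0.97283
step 5 (expiry): payoffs max(K−S,0) = 103.3388 82.7290 50.4019 0.0000 0.0000 0.0000
step 4: (k=4,j=0): S=45.4013, (K−S)⁺=94.1887, hold=90.3963 ⇒ V=94.1887 exercise | (k=4,j=1): S=71.2133, (K−S)⁺=68.3767, hold=64.5843 ⇒ V=68.3767 exercise | (k=4,j=2): S=111.7000, (K−S)⁺=27.8900, hold=24.2471 ⇒ V=27.8900 exercise | (k=4,j=3): S=175.2046, (K−S)⁺=0.0000, hold=0.0000 ⇒ V=0.0000 continue | (k=4,j=4): S=274.8134, (K−S)⁺=0.0000, hold=0.0000 ⇒ V=0.0000 continue  boundary S*=111.7000
step 3: (k=3,j=0): S=56.8610, (K−S)⁺=82.7290, hold=78.9366 ⇒ V=82.7290 exercise | (k=3,j=1): S=89.1881, (K−S)⁺=50.4019, hold=46.6095 ⇒ V=50.4019 exercise | (k=3,j=2): S=139.8941, (K−S)⁺=0.0000, hold=13.4172 ⇒ V=13.4172 continue | (k=3,j=3): S=219.4278, (K−S)⁺=0.0000, hold=0.0000 ⇒ V=0.0000 continue  boundary S*=89.1881
step 2: (k=2,j=0): S=71.2133, (K−S)⁺=68.3767, hold=64.5843 ⇒ V=68.3767 exercise | (k=2,j=1): S=111.7000, (K−S)⁺=27.8900, hold=30.8451 ⇒ V=30.8451 continue | (k=2,j=2): S=175.2046, (K−S)⁺=0.0000, hold=6.4547 ⇒ V=6.4547 continue  boundary S*=71.2133
step 1: (k=1,j=0): S=89.1881, (K−S)⁺=50.4019, hold=48.0626 ⇒ V=50.4019 exercise | (k=1,j=1): S=139.8941, (K−S)⁺=0.0000, hold=18.0130 ⇒ V=18.0130 continue  boundary S*=89.1881
step 0: (k=0,j=0): S=111.7000, (K−S)⁺=27.8900, hold=33.1051 ⇒ V=33.1051 continue  boundary S*=-

price = 33.1051
boundary = - 89.1881 71.2133 89.1881 111.7000
tree:
33.1051
50.4019 18.0130
68.3767 30.8451 6.4547
82.7290 50.4019 13.4172 0.0000
94.1887 68.3767 27.8900 0.0000 0.0000
103.3388 82.7290 50.4019 0.0000 0.0000 0.0000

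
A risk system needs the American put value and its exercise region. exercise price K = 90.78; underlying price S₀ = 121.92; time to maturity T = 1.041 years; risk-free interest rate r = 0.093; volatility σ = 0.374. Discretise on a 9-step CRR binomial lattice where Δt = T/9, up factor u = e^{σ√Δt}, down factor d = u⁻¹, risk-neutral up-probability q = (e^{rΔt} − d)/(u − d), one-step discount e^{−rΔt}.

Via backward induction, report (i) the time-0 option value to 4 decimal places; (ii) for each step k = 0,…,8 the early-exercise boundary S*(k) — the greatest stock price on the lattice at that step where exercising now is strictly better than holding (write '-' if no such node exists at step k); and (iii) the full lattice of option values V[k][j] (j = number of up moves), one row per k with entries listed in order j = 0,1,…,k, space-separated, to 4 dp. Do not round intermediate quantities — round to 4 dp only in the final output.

price = 3.3873
boundary = - - - - - 64.5462 56.8369 64.5462 73.3013
tree:
3.3873
5.3900 1.5398
8.3799 2.6389 0.5191
12.6788 4.4377 0.9710 0.0970
18.5805 7.2916 1.7966 0.2004 0.0000
26.2338 11.6398 3.2791 0.4140 0.0000 0.0000
33.9431 17.9062 5.8811 0.8551 0.0000 0.0000 0.0000
40.7317 26.2338 10.3049 1.7663 0.0000 0.0000 0.0000 0.0000
46.7094 33.9431 17.4787 3.6484 0.0000 0.0000 0.0000 0.0000 0.0000
51.9732 40.7317 26.2338 7.5361 0.0000 0.0000 0.0000 0.0000 0.0000 0.0000

params: Δt=0.11567 u=1.13564 d=0.88056 q=0.51064 e^(-rΔt)=0.98930
t_9 payoffs: 51.9732 40.7317 26.2338 7.5361 0.0000 0.0000 0.0000 0.0000 0.0000 0.0000
t_8: node(8,0) S=44.0706 payoff=46.7094 vs cont=45.7382 → 46.7094 [stop]  node(8,1) S=56.8369 payoff=33.9431 vs cont=32.9718 → 33.9431 [stop]  node(8,2) S=73.3013 payoff=17.4787 vs cont=16.5074 → 17.4787 [stop]  node(8,3) S=94.5352 payoff=0.0000 vs cont=3.6484 → 3.6484 [wait]  node(8,4) S=121.9200 payoff=0.0000 vs cont=0.0000 → 0.0000 [wait]  node(8,5) S=157.2377 payoff=0.0000 vs cont=0.0000 → 0.0000 [wait]  node(8,6) S=202.7861 payoff=0.0000 vs cont=0.0000 → 0.0000 [wait]  node(8,7) S=261.5290 payoff=0.0000 vs cont=0.0000 → 0.0000 [wait]  node(8,8) S=337.2884 payoff=0.0000 vs cont=0.0000 → 0.0000 [wait]  ⇒ S*(8)=73.3013
t_7: node(7,0) S=50.0483 payoff=40.7317 vs cont=39.7604 → 40.7317 [stop]  node(7,1) S=64.5462 payoff=26.2338 vs cont=25.2625 → 26.2338 [stop]  node(7,2) S=83.2439 payoff=7.5361 vs cont=10.3049 → 10.3049 [wait]  node(7,3) S=107.3579 payoff=0.0000 vs cont=1.7663 → 1.7663 [wait]  node(7,4) S=138.4573 payoff=0.0000 vs cont=0.0000 → 0.0000 [wait]  node(7,5) S=178.5654 payoff=0.0000 vs cont=0.0000 → 0.0000 [wait]  node(7,6) S=230.2921 payoff=0.0000 vs cont=0.0000 → 0.0000 [wait]  node(7,7) S=297.0028 payoff=0.0000 vs cont=0.0000 → 0.0000 [wait]  ⇒ S*(7)=64.5462
t_6: node(6,0) S=56.8369 payoff=33.9431 vs cont=32.9718 → 33.9431 [stop]  node(6,1) S=73.3013 payoff=17.4787 vs cont=17.9062 → 17.9062 [wait]  node(6,2) S=94.5352 payoff=0.0000 vs cont=5.8811 → 5.8811 [wait]  node(6,3) S=121.9200 payoff=0.0000 vs cont=0.8551 → 0.8551 [wait]  node(6,4) S=157.2377 payoff=0.0000 vs cont=0.0000 → 0.0000 [wait]  node(6,5) S=202.7861 payoff=0.0000 vs cont=0.0000 → 0.0000 [wait]  node(6,6) S=261.5290 payoff=0.0000 vs cont=0.0000 → 0.0000 [wait]  ⇒ S*(6)=56.8369
t_5: node(5,0) S=64.5462 payoff=26.2338 vs cont=25.4784 → 26.2338 [stop]  node(5,1) S=83.2439 payoff=7.5361 vs cont=11.6398 → 11.6398 [wait]  node(5,2) S=107.3579 payoff=0.0000 vs cont=3.2791 → 3.2791 [wait]  node(5,3) S=138.4573 payoff=0.0000 vs cont=0.4140 → 0.4140 [wait]  node(5,4) S=178.5654 payoff=0.0000 vs cont=0.0000 → 0.0000 [wait]  node(5,5) S=230.2921 payoff=0.0000 vs cont=0.0000 → 0.0000 [wait]  ⇒ S*(5)=64.5462
t_4: node(4,0) S=73.3013 payoff=17.4787 vs cont=18.5805 → 18.5805 [wait]  node(4,1) S=94.5352 payoff=0.0000 vs cont=7.2916 → 7.2916 [wait]  node(4,2) S=121.9200 payoff=0.0000 vs cont=1.7966 → 1.7966 [wait]  node(4,3) S=157.2377 payoff=0.0000 vs cont=0.2004 → 0.2004 [wait]  node(4,4) S=202.7861 payoff=0.0000 vs cont=0.0000 → 0.0000 [wait]  ⇒ S*(4)=-
t_3: node(3,0) S=83.2439 payoff=7.5361 vs cont=12.6788 → 12.6788 [wait]  node(3,1) S=107.3579 payoff=0.0000 vs cont=4.4377 → 4.4377 [wait]  node(3,2) S=138.4573 payoff=0.0000 vs cont=0.9710 → 0.9710 [wait]  node(3,3) S=178.5654 payoff=0.0000 vs cont=0.0970 → 0.0970 [wait]  ⇒ S*(3)=-
t_2: node(2,0) S=94.5352 payoff=0.0000 vs cont=8.3799 → 8.3799 [wait]  node(2,1) S=121.9200 payoff=0.0000 vs cont=2.6389 → 2.6389 [wait]  node(2,2) S=157.2377 payoff=0.0000 vs cont=0.5191 → 0.5191 [wait]  ⇒ S*(2)=-
t_1: node(1,0) S=107.3579 payoff=0.0000 vs cont=5.3900 → 5.3900 [wait]  node(1,1) S=138.4573 payoff=0.0000 vs cont=1.5398 → 1.5398 [wait]  ⇒ S*(1)=-
t_0: node(0,0) S=121.9200 payoff=0.0000 vs cont=3.3873 → 3.3873 [wait]  ⇒ S*(0)=-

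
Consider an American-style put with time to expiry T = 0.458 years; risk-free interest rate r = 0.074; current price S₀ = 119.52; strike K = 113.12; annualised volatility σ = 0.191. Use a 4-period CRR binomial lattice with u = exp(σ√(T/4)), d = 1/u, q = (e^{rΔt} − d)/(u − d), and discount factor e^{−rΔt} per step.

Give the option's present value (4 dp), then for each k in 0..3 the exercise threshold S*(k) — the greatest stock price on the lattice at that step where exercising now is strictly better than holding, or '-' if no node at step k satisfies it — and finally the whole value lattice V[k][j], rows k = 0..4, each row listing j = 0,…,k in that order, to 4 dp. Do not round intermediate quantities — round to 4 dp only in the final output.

Δt=0.11450, u=1.06676, d=0.93741, q=0.54963, disc=e^(-rΔt)=0.99156
k=4 terminal: V=max(K-S,0) → 20.8275 8.0924 0.0000 0.0000 0.0000
k=3: j=0 S=98.4543 intr=14.6657 cont=13.7112 V=14.6657[EX]; j=1 S=112.0397 intr=1.0803 cont=3.6138 V=3.6138[hold]; j=2 S=127.4997 intr=0.0000 cont=0.0000 V=0.0000[hold]; j=3 S=145.0930 intr=0.0000 cont=0.0000 V=0.0000[hold]  S*(3)=98.4543
k=2: j=0 S=105.0276 intr=8.0924 cont=8.5187 V=8.5187[hold]; j=1 S=119.5200 intr=0.0000 cont=1.6138 V=1.6138[hold]; j=2 S=136.0122 intr=0.0000 cont=0.0000 V=0.0000[hold]  S*(2)=-
k=1: j=0 S=112.0397 intr=1.0803 cont=4.6837 V=4.6837[hold]; j=1 S=127.4997 intr=0.0000 cont=0.7207 V=0.7207[hold]  S*(1)=-
k=0: j=0 S=119.5200 intr=0.0000 cont=2.4844 V=2.4844[hold]  S*(0)=-

price = 2.4844
boundary = - - - 98.4543
tree:
2.4844
4.6837 0.7207
8.5187 1.6138 0.0000
14.6657 3.6138 0.0000 0.0000
20.8275 8.0924 0.0000 0.0000 0.0000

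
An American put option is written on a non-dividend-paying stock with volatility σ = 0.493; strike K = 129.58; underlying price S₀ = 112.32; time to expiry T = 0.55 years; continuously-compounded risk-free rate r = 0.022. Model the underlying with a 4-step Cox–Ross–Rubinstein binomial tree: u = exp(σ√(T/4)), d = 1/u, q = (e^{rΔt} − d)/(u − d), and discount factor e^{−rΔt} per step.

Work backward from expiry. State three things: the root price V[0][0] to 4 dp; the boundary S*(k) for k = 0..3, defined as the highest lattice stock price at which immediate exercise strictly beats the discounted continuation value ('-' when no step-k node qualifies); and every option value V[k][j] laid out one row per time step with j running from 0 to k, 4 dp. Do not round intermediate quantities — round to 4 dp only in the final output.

price = 27.5244
boundary = - - 77.9240 93.5544
tree:
27.5244
38.5423 14.9086
51.6560 23.5644 4.9534
64.6750 36.0256 9.2464 0.0000
75.5189 51.6560 17.2600 0.0000 0.0000

params: Δt=0.13750 u=1.20059 d=0.83293 q=0.46266 e^(-rΔt)=0.99698
t_4 payoffs: 75.5189 51.6560 17.2600 0.0000 0.0000
t_3: node(3,0) S=64.9050 payoff=64.6750 vs cont=64.2837 → 64.6750 [stop]  node(3,1) S=93.5544 payoff=36.0256 vs cont=35.6343 → 36.0256 [stop]  node(3,2) S=134.8498 payoff=0.0000 vs cont=9.2464 → 9.2464 [wait]  node(3,3) S=194.3732 payoff=0.0000 vs cont=0.0000 → 0.0000 [wait]  ⇒ S*(3)=93.5544
t_2: node(2,0) S=77.9240 payoff=51.6560 vs cont=51.2647 → 51.6560 [stop]  node(2,1) S=112.3200 payoff=17.2600 vs cont=23.5644 → 23.5644 [wait]  node(2,2) S=161.8987 payoff=0.0000 vs cont=4.9534 → 4.9534 [wait]  ⇒ S*(2)=77.9240
t_1: node(1,0) S=93.5544 payoff=36.0256 vs cont=38.5423 → 38.5423 [wait]  node(1,1) S=134.8498 payoff=0.0000 vs cont=14.9086 → 14.9086 [wait]  ⇒ S*(1)=-
t_0: node(0,0) S=112.3200 payoff=17.2600 vs cont=27.5244 → 27.5244 [wait]  ⇒ S*(0)=-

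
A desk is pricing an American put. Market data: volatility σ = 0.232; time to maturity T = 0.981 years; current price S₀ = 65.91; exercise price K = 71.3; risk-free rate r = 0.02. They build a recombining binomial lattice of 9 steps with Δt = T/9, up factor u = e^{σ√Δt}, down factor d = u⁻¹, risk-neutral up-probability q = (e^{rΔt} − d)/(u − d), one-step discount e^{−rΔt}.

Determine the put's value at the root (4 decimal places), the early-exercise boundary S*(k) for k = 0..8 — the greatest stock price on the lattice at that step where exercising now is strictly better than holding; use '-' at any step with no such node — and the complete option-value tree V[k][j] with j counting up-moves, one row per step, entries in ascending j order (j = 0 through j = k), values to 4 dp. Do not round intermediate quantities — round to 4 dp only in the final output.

price = 8.5445
boundary = - - - 52.3789 48.5168 52.3789 56.5486 61.0501 65.9100
tree:
8.5445
11.5028 5.5652
15.0050 7.9819 3.1250
18.9211 11.0774 4.8603 1.3691
22.7832 14.7960 7.3339 2.3591 0.3655
26.3606 18.9211 10.6544 3.9800 0.7164 0.0092
29.6742 22.7832 14.7514 6.5231 1.4040 0.0183 0.0000
32.7435 26.3606 18.9211 10.2499 2.7512 0.0364 0.0000 0.0000
35.5865 29.6742 22.7832 14.7514 5.3900 0.0722 0.0000 0.0000 0.0000
38.2198 32.7435 26.3606 18.9211 10.2499 0.1432 0.0000 0.0000 0.0000 0.0000

Δt=0.10900, u=1.07960, d=0.92626, q=0.49509, disc=e^(-rΔt)=0.99782
k=9 terminal: V=max(K-S,0) → 38.2198 32.7435 26.3606 18.9211 10.2499 0.1432 0.0000 0.0000 0.0000 0.0000
k=8: j=0 S=35.7135 intr=35.5865 cont=35.4312 V=35.5865[EX]; j=1 S=41.6258 intr=29.6742 cont=29.5190 V=29.6742[EX]; j=2 S=48.5168 intr=22.7832 cont=22.6280 V=22.7832[EX]; j=3 S=56.5486 intr=14.7514 cont=14.5962 V=14.7514[EX]; j=4 S=65.9100 intr=5.3900 cont=5.2347 V=5.3900[EX]; j=5 S=76.8212 intr=0.0000 cont=0.0722 V=0.0722[hold]; j=6 S=89.5387 intr=0.0000 cont=0.0000 V=0.0000[hold]; j=7 S=104.3615 intr=0.0000 cont=0.0000 V=0.0000[hold]; j=8 S=121.6382 intr=0.0000 cont=0.0000 V=0.0000[hold]  S*(8)=65.9100
k=7: j=0 S=38.5565 intr=32.7435 cont=32.5883 V=32.7435[EX]; j=1 S=44.9394 intr=26.3606 cont=26.2054 V=26.3606[EX]; j=2 S=52.3789 intr=18.9211 cont=18.7658 V=18.9211[EX]; j=3 S=61.0501 intr=10.2499 cont=10.0946 V=10.2499[EX]; j=4 S=71.1568 intr=0.1432 cont=2.7512 V=2.7512[hold]; j=5 S=82.9365 intr=0.0000 cont=0.0364 V=0.0364[hold]; j=6 S=96.6664 intr=0.0000 cont=0.0000 V=0.0000[hold]; j=7 S=112.6692 intr=0.0000 cont=0.0000 V=0.0000[hold]  S*(7)=61.0501
k=6: j=0 S=41.6258 intr=29.6742 cont=29.5190 V=29.6742[EX]; j=1 S=48.5168 intr=22.7832 cont=22.6280 V=22.7832[EX]; j=2 S=56.5486 intr=14.7514 cont=14.5962 V=14.7514[EX]; j=3 S=65.9100 intr=5.3900 cont=6.5231 V=6.5231[hold]; j=4 S=76.8212 intr=0.0000 cont=1.4040 V=1.4040[hold]; j=5 S=89.5387 intr=0.0000 cont=0.0183 V=0.0183[hold]; j=6 S=104.3615 intr=0.0000 cont=0.0000 V=0.0000[hold]  S*(6)=56.5486
k=5: j=0 S=44.9394 intr=26.3606 cont=26.2054 V=26.3606[EX]; j=1 S=52.3789 intr=18.9211 cont=18.7658 V=18.9211[EX]; j=2 S=61.0501 intr=10.2499 cont=10.6544 V=10.6544[hold]; j=3 S=71.1568 intr=0.1432 cont=3.9800 V=3.9800[hold]; j=4 S=82.9365 intr=0.0000 cont=0.7164 V=0.7164[hold]; j=5 S=96.6664 intr=0.0000 cont=0.0092 V=0.0092[hold]  S*(5)=52.3789
k=4: j=0 S=48.5168 intr=22.7832 cont=22.6280 V=22.7832[EX]; j=1 S=56.5486 intr=14.7514 cont=14.7960 V=14.7960[hold]; j=2 S=65.9100 intr=5.3900 cont=7.3339 V=7.3339[hold]; j=3 S=76.8212 intr=0.0000 cont=2.3591 V=2.3591[hold]; j=4 S=89.5387 intr=0.0000 cont=0.3655 V=0.3655[hold]  S*(4)=48.5168
k=3: j=0 S=52.3789 intr=18.9211 cont=18.7878 V=18.9211[EX]; j=1 S=61.0501 intr=10.2499 cont=11.0774 V=11.0774[hold]; j=2 S=71.1568 intr=0.1432 cont=4.8603 V=4.8603[hold]; j=3 S=82.9365 intr=0.0000 cont=1.3691 V=1.3691[hold]  S*(3)=52.3789
k=2: j=0 S=56.5486 intr=14.7514 cont=15.0050 V=15.0050[hold]; j=1 S=65.9100 intr=5.3900 cont=7.9819 V=7.9819[hold]; j=2 S=76.8212 intr=0.0000 cont=3.1250 V=3.1250[hold]  S*(2)=-
k=1: j=0 S=61.0501 intr=10.2499 cont=11.5028 V=11.5028[hold]; j=1 S=71.1568 intr=0.1432 cont=5.5652 V=5.5652[hold]  S*(1)=-
k=0: j=0 S=65.9100 intr=5.3900 cont=8.5445 V=8.5445[hold]  S*(0)=-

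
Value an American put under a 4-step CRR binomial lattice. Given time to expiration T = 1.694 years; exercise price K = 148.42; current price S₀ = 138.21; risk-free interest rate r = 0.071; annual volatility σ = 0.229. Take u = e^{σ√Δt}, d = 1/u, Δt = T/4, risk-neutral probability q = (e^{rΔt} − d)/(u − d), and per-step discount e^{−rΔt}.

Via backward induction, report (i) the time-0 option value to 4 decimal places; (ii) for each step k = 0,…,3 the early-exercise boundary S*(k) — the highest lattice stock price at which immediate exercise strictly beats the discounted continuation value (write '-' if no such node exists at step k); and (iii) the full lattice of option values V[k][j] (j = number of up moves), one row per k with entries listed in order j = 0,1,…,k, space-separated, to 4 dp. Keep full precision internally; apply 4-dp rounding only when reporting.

price = 16.3534
boundary = - 119.0744 102.5881 119.0744
tree:
16.3534
29.3456 7.2281
45.8319 14.7546 1.8205
60.0355 29.3456 4.3113 0.0000
72.2727 45.8319 10.2100 0.0000 0.0000

params: Δt=0.42350 u=1.16070 d=0.86155 q=0.56485 e^(-rΔt)=0.97038
t_4 payoffs: 72.2727 45.8319 10.2100 0.0000 0.0000
t_3: node(3,0) S=88.3845 payoff=60.0355 vs cont=55.6392 → 60.0355 [stop]  node(3,1) S=119.0744 payoff=29.3456 vs cont=24.9493 → 29.3456 [stop]  node(3,2) S=160.4208 payoff=0.0000 vs cont=4.3113 → 4.3113 [wait]  node(3,3) S=216.1240 payoff=0.0000 vs cont=0.0000 → 0.0000 [wait]  ⇒ S*(3)=119.0744
t_2: node(2,0) S=102.5881 payoff=45.8319 vs cont=41.4355 → 45.8319 [stop]  node(2,1) S=138.2100 payoff=10.2100 vs cont=14.7546 → 14.7546 [wait]  node(2,2) S=186.2009 payoff=0.0000 vs cont=1.8205 → 1.8205 [wait]  ⇒ S*(2)=102.5881
t_1: node(1,0) S=119.0744 payoff=29.3456 vs cont=27.4403 → 29.3456 [stop]  node(1,1) S=160.4208 payoff=0.0000 vs cont=7.2281 → 7.2281 [wait]  ⇒ S*(1)=119.0744
t_0: node(0,0) S=138.2100 payoff=10.2100 vs cont=16.3534 → 16.3534 [wait]  ⇒ S*(0)=-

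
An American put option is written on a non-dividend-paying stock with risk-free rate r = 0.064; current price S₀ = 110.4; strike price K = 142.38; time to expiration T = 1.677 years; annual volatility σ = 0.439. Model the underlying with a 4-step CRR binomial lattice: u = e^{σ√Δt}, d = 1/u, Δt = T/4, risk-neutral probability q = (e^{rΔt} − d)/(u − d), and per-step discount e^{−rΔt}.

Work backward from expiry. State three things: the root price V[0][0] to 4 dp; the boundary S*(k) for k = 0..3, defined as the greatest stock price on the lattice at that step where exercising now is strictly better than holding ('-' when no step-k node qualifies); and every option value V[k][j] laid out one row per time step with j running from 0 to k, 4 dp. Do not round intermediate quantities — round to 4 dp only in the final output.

Δt=0.41925, u=1.32877, d=0.75258, q=0.47661, disc=e^(-rΔt)=0.97352
k=4 terminal: V=max(K-S,0) → 106.9660 79.8523 31.9800 0.0000 0.0000
k=3: j=0 S=47.0570 intr=95.3230 cont=91.5535 V=95.3230[EX]; j=1 S=83.0846 intr=59.2954 cont=55.5258 V=59.2954[EX]; j=2 S=146.6957 intr=0.0000 cont=16.2949 V=16.2949[hold]; j=3 S=259.0086 intr=0.0000 cont=0.0000 V=0.0000[hold]  S*(3)=83.0846
k=2: j=0 S=62.5277 intr=79.8523 cont=76.0828 V=79.8523[EX]; j=1 S=110.4000 intr=31.9800 cont=37.7736 V=37.7736[hold]; j=2 S=194.9242 intr=0.0000 cont=8.3028 V=8.3028[hold]  S*(2)=62.5277
k=1: j=0 S=83.0846 intr=59.2954 cont=58.2140 V=59.2954[EX]; j=1 S=146.6957 intr=0.0000 cont=23.0993 V=23.0993[hold]  S*(1)=83.0846
k=0: j=0 S=110.4000 intr=31.9800 cont=40.9308 V=40.9308[hold]  S*(0)=-

price = 40.9308
boundary = - 83.0846 62.5277 83.0846
tree:
40.9308
59.2954 23.0993
79.8523 37.7736 8.3028
95.3230 59.2954 16.2949 0.0000
106.9660 79.8523 31.9800 0.0000 0.0000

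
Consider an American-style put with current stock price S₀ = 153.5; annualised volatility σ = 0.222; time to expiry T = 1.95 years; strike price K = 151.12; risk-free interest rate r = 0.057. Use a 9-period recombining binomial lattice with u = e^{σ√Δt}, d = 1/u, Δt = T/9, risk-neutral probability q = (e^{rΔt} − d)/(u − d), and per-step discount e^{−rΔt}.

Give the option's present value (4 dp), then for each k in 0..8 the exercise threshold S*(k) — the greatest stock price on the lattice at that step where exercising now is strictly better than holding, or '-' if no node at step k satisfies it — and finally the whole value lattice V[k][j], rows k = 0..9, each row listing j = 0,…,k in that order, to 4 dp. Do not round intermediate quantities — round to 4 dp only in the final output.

params: Δt=0.21667 u=1.10886 d=0.90182 q=0.53421 e^(-rΔt)=0.98773
t_9 payoffs: 90.5571 76.6532 59.5573 38.5366 12.6899 0.0000 0.0000 0.0000 0.0000 0.0000
t_8: node(8,0) S=67.1560 payoff=83.9640 vs cont=82.1092 → 83.9640 [stop]  node(8,1) S=82.5735 payoff=68.5465 vs cont=66.6917 → 68.5465 [stop]  node(8,2) S=101.5305 payoff=49.5895 vs cont=47.7347 → 49.5895 [stop]  node(8,3) S=124.8396 payoff=26.2804 vs cont=24.4255 → 26.2804 [stop]  node(8,4) S=153.5000 payoff=0.0000 vs cont=5.8383 → 5.8383 [wait]  node(8,5) S=188.7402 payoff=0.0000 vs cont=0.0000 → 0.0000 [wait]  node(8,6) S=232.0707 payoff=0.0000 vs cont=0.0000 → 0.0000 [wait]  node(8,7) S=285.3490 payoff=0.0000 vs cont=0.0000 → 0.0000 [wait]  node(8,8) S=350.8587 payoff=0.0000 vs cont=0.0000 → 0.0000 [wait]  ⇒ S*(8)=124.8396
t_7: node(7,0) S=74.4668 payoff=76.6532 vs cont=74.7984 → 76.6532 [stop]  node(7,1) S=91.5627 payoff=59.5573 vs cont=57.7025 → 59.5573 [stop]  node(7,2) S=112.5834 payoff=38.5366 vs cont=36.6817 → 38.5366 [stop]  node(7,3) S=138.4301 payoff=12.6899 vs cont=15.1715 → 15.1715 [wait]  node(7,4) S=170.2105 payoff=0.0000 vs cont=2.6860 → 2.6860 [wait]  node(7,5) S=209.2870 payoff=0.0000 vs cont=0.0000 → 0.0000 [wait]  node(7,6) S=257.3347 payoff=0.0000 vs cont=0.0000 → 0.0000 [wait]  node(7,7) S=316.4130 payoff=0.0000 vs cont=0.0000 → 0.0000 [wait]  ⇒ S*(7)=112.5834
t_6: node(6,0) S=82.5735 payoff=68.5465 vs cont=66.6917 → 68.5465 [stop]  node(6,1) S=101.5305 payoff=49.5895 vs cont=47.7347 → 49.5895 [stop]  node(6,2) S=124.8396 payoff=26.2804 vs cont=25.7349 → 26.2804 [stop]  node(6,3) S=153.5000 payoff=0.0000 vs cont=8.3973 → 8.3973 [wait]  node(6,4) S=188.7402 payoff=0.0000 vs cont=1.2358 → 1.2358 [wait]  node(6,5) S=232.0707 payoff=0.0000 vs cont=0.0000 → 0.0000 [wait]  node(6,6) S=285.3490 payoff=0.0000 vs cont=0.0000 → 0.0000 [wait]  ⇒ S*(6)=124.8396
t_5: node(5,0) S=91.5627 payoff=59.5573 vs cont=57.7025 → 59.5573 [stop]  node(5,1) S=112.5834 payoff=38.5366 vs cont=36.6817 → 38.5366 [stop]  node(5,2) S=138.4301 payoff=12.6899 vs cont=16.5218 → 16.5218 [wait]  node(5,3) S=170.2105 payoff=0.0000 vs cont=4.5154 → 4.5154 [wait]  node(5,4) S=209.2870 payoff=0.0000 vs cont=0.5685 → 0.5685 [wait]  node(5,5) S=257.3347 payoff=0.0000 vs cont=0.0000 → 0.0000 [wait]  ⇒ S*(5)=112.5834
t_4: node(4,0) S=101.5305 payoff=49.5895 vs cont=47.7347 → 49.5895 [stop]  node(4,1) S=124.8396 payoff=26.2804 vs cont=26.4474 → 26.4474 [wait]  node(4,2) S=153.5000 payoff=0.0000 vs cont=9.9838 → 9.9838 [wait]  node(4,3) S=188.7402 payoff=0.0000 vs cont=2.3774 → 2.3774 [wait]  node(4,4) S=232.0707 payoff=0.0000 vs cont=0.2616 → 0.2616 [wait]  ⇒ S*(4)=101.5305
t_3: node(3,0) S=112.5834 payoff=38.5366 vs cont=36.7699 → 38.5366 [stop]  node(3,1) S=138.4301 payoff=12.6899 vs cont=17.4357 → 17.4357 [wait]  node(3,2) S=170.2105 payoff=0.0000 vs cont=5.8477 → 5.8477 [wait]  node(3,3) S=209.2870 payoff=0.0000 vs cont=1.2318 → 1.2318 [wait]  ⇒ S*(3)=112.5834
t_2: node(2,0) S=124.8396 payoff=26.2804 vs cont=26.9297 → 26.9297 [wait]  node(2,1) S=153.5000 payoff=0.0000 vs cont=11.1073 → 11.1073 [wait]  node(2,2) S=188.7402 payoff=0.0000 vs cont=3.3404 → 3.3404 [wait]  ⇒ S*(2)=-
t_1: node(1,0) S=138.4301 payoff=12.6899 vs cont=18.2504 → 18.2504 [wait]  node(1,1) S=170.2105 payoff=0.0000 vs cont=6.8727 → 6.8727 [wait]  ⇒ S*(1)=-
t_0: node(0,0) S=153.5000 payoff=0.0000 vs cont=12.0229 → 12.0229 [wait]  ⇒ S*(0)=-

price = 12.0229
boundary = - - - 112.5834 101.5305 112.5834 124.8396 112.5834 124.8396
tree:
12.0229
18.2504 6.8727
26.9297 11.1073 3.3404
38.5366 17.4357 5.8477 1.2318
49.5895 26.4474 9.9838 2.3774 0.2616
59.5573 38.5366 16.5218 4.5154 0.5685 0.0000
68.5465 49.5895 26.2804 8.3973 1.2358 0.0000 0.0000
76.6532 59.5573 38.5366 15.1715 2.6860 0.0000 0.0000 0.0000
83.9640 68.5465 49.5895 26.2804 5.8383 0.0000 0.0000 0.0000 0.0000
90.5571 76.6532 59.5573 38.5366 12.6899 0.0000 0.0000 0.0000 0.0000 0.0000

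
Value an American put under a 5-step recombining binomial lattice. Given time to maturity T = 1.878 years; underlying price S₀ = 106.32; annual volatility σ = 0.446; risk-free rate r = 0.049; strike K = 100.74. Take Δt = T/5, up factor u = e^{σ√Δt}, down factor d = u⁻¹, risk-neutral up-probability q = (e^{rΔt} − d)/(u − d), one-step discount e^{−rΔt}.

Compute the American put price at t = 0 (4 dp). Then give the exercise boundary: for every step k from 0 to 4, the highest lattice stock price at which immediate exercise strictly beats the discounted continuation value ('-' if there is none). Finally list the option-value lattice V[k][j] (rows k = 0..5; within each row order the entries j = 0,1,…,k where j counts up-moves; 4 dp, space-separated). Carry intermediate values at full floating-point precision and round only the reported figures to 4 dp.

Δt=0.37560  u=1.31434  d=0.76084  q=0.46565  discount=0.98176
step 5 (expiry): payoffs max(K−S,0) = 73.6336 53.9138 19.8478 0.0000 0.0000 0.0000
step 4: (k=4,j=0): S=35.6271, (K−S)⁺=65.1129, hold=63.2758 ⇒ V=65.1129 exercise | (k=4,j=1): S=61.5457, (K−S)⁺=39.1943, hold=37.3572 ⇒ V=39.1943 exercise | (k=4,j=2): S=106.3200, (K−S)⁺=0.0000, hold=10.4124 ⇒ V=10.4124 continue | (k=4,j=3): S=183.6674, (K−S)⁺=0.0000, hold=0.0000 ⇒ V=0.0000 continue | (k=4,j=4): S=317.2847, (K−S)⁺=0.0000, hold=0.0000 ⇒ V=0.0000 continue  boundary S*=61.5457
step 3: (k=3,j=0): S=46.8262, (K−S)⁺=53.9138, hold=52.0767 ⇒ V=53.9138 exercise | (k=3,j=1): S=80.8922, (K−S)⁺=19.8478, hold=25.3217 ⇒ V=25.3217 continue | (k=3,j=2): S=139.7409, (K−S)⁺=0.0000, hold=5.4624 ⇒ V=5.4624 continue | (k=3,j=3): S=241.4018, (K−S)⁺=0.0000, hold=0.0000 ⇒ V=0.0000 continue  boundary S*=46.8262
step 2: (k=2,j=0): S=61.5457, (K−S)⁺=39.1943, hold=39.8596 ⇒ V=39.8596 continue | (k=2,j=1): S=106.3200, (K−S)⁺=0.0000, hold=15.7812 ⇒ V=15.7812 continue | (k=2,j=2): S=183.6674, (K−S)⁺=0.0000, hold=2.8656 ⇒ V=2.8656 continue  boundary S*=-
step 1: (k=1,j=0): S=80.8922, (K−S)⁺=19.8478, hold=28.1251 ⇒ V=28.1251 continue | (k=1,j=1): S=139.7409, (K−S)⁺=0.0000, hold=9.5890 ⇒ V=9.5890 continue  boundary S*=-
step 0: (k=0,j=0): S=106.3200, (K−S)⁺=0.0000, hold=19.1383 ⇒ V=19.1383 continue  boundary S*=-

price = 19.1383
boundary = - - - 46.8262 61.5457
tree:
19.1383
28.1251 9.5890
39.8596 15.7812 2.8656
53.9138 25.3217 5.4624 0.0000
65.1129 39.1943 10.4124 0.0000 0.0000
73.6336 53.9138 19.8478 0.0000 0.0000 0.0000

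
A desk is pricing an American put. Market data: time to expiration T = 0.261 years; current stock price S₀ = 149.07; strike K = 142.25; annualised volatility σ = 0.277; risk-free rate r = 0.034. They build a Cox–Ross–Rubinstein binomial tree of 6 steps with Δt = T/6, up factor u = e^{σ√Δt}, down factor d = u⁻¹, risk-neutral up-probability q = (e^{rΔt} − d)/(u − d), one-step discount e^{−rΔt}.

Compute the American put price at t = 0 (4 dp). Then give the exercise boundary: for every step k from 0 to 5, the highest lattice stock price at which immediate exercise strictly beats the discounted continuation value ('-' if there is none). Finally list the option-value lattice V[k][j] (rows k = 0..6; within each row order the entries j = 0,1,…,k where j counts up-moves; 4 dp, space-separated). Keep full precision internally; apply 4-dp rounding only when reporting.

price = 5.0972
boundary = - - - - 118.3119 125.3484
tree:
5.0972
7.9432 2.2476
11.9871 3.8964 0.5947
17.3751 6.5994 1.1872 0.0000
23.9381 10.8206 2.3701 0.0000 0.0000
30.5796 16.9016 4.7317 0.0000 0.0000 0.0000
36.8483 23.9381 9.4466 0.0000 0.0000 0.0000 0.0000

Δt=0.04350, u=1.05947, d=0.94386, q=0.49836, disc=e^(-rΔt)=0.99852
k=6 terminal: V=max(K-S,0) → 36.8483 23.9381 9.4466 0.0000 0.0000 0.0000 0.0000
k=5: j=0 S=111.6704 intr=30.5796 cont=30.3694 V=30.5796[EX]; j=1 S=125.3484 intr=16.9016 cont=16.6913 V=16.9016[EX]; j=2 S=140.7018 intr=1.5482 cont=4.7317 V=4.7317[hold]; j=3 S=157.9358 intr=0.0000 cont=0.0000 V=0.0000[hold]; j=4 S=177.2808 intr=0.0000 cont=0.0000 V=0.0000[hold]; j=5 S=198.9952 intr=0.0000 cont=0.0000 V=0.0000[hold]  S*(5)=125.3484
k=4: j=0 S=118.3119 intr=23.9381 cont=23.7279 V=23.9381[EX]; j=1 S=132.8034 intr=9.4466 cont=10.8206 V=10.8206[hold]; j=2 S=149.0700 intr=0.0000 cont=2.3701 V=2.3701[hold]; j=3 S=167.3290 intr=0.0000 cont=0.0000 V=0.0000[hold]; j=4 S=187.8244 intr=0.0000 cont=0.0000 V=0.0000[hold]  S*(4)=118.3119
k=3: j=0 S=125.3484 intr=16.9016 cont=17.3751 V=17.3751[hold]; j=1 S=140.7018 intr=1.5482 cont=6.5994 V=6.5994[hold]; j=2 S=157.9358 intr=0.0000 cont=1.1872 V=1.1872[hold]; j=3 S=177.2808 intr=0.0000 cont=0.0000 V=0.0000[hold]  S*(3)=-
k=2: j=0 S=132.8034 intr=9.4466 cont=11.9871 V=11.9871[hold]; j=1 S=149.0700 intr=0.0000 cont=3.8964 V=3.8964[hold]; j=2 S=167.3290 intr=0.0000 cont=0.5947 V=0.5947[hold]  S*(2)=-
k=1: j=0 S=140.7018 intr=1.5482 cont=7.9432 V=7.9432[hold]; j=1 S=157.9358 intr=0.0000 cont=2.2476 V=2.2476[hold]  S*(1)=-
k=0: j=0 S=149.0700 intr=0.0000 cont=5.0972 V=5.0972[hold]  S*(0)=-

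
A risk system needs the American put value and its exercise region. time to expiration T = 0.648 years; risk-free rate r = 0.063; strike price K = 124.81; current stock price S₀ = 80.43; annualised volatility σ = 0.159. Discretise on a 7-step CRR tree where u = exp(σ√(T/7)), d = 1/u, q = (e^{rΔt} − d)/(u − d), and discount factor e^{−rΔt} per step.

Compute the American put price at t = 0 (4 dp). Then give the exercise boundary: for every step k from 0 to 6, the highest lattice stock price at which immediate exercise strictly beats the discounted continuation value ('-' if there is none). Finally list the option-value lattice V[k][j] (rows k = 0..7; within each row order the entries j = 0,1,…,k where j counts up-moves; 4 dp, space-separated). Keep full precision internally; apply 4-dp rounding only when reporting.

Δt=0.09257  u=1.04957  d=0.95277  q=0.54834  discount=0.99418
step 7 (expiry): payoffs max(K−S,0) = 67.4842 61.6606 55.2453 48.1783 40.3934 31.8177 22.3707 11.9640
step 6: (k=6,j=0): S=60.1672, (K−S)⁺=64.6428, hold=63.9170 ⇒ V=64.6428 exercise | (k=6,j=1): S=66.2795, (K−S)⁺=58.5305, hold=57.8047 ⇒ V=58.5305 exercise | (k=6,j=2): S=73.0127, (K−S)⁺=51.7973, hold=51.0715 ⇒ V=51.7973 exercise | (k=6,j=3): S=80.4300, (K−S)⁺=44.3800, hold=43.6542 ⇒ V=44.3800 exercise | (k=6,j=4): S=88.6008, (K−S)⁺=36.2092, hold=35.4835 ⇒ V=36.2092 exercise | (k=6,j=5): S=97.6016, (K−S)⁺=27.2084, hold=26.4826 ⇒ V=27.2084 exercise | (k=6,j=6): S=107.5168, (K−S)⁺=17.2932, hold=16.5674 ⇒ V=17.2932 exercise  boundary S*=107.5168
step 5: (k=5,j=0): S=63.1494, (K−S)⁺=61.6606, hold=60.9348 ⇒ V=61.6606 exercise | (k=5,j=1): S=69.5647, (K−S)⁺=55.2453, hold=54.5195 ⇒ V=55.2453 exercise | (k=5,j=2): S=76.6317, (K−S)⁺=48.1783, hold=47.4525 ⇒ V=48.1783 exercise | (k=5,j=3): S=84.4166, (K−S)⁺=40.3934, hold=39.6676 ⇒ V=40.3934 exercise | (k=5,j=4): S=92.9923, (K−S)⁺=31.8177, hold=31.0919 ⇒ V=31.8177 exercise | (k=5,j=5): S=102.4393, (K−S)⁺=22.3707, hold=21.6449 ⇒ V=22.3707 exercise  boundary S*=102.4393
step 4: (k=4,j=0): S=66.2795, (K−S)⁺=58.5305, hold=57.8047 ⇒ V=58.5305 exercise | (k=4,j=1): S=73.0127, (K−S)⁺=51.7973, hold=51.0715 ⇒ V=51.7973 exercise | (k=4,j=2): S=80.4300, (K−S)⁺=44.3800, hold=43.6542 ⇒ V=44.3800 exercise | (k=4,j=3): S=88.6008, (K−S)⁺=36.2092, hold=35.4835 ⇒ V=36.2092 exercise | (k=4,j=4): S=97.6016, (K−S)⁺=27.2084, hold=26.4826 ⇒ V=27.2084 exercise  boundary S*=97.6016
step 3: (k=3,j=0): S=69.5647, (K−S)⁺=55.2453, hold=54.5195 ⇒ V=55.2453 exercise | (k=3,j=1): S=76.6317, (K−S)⁺=48.1783, hold=47.4525 ⇒ V=48.1783 exercise | (k=3,j=2): S=84.4166, (K−S)⁺=40.3934, hold=39.6676 ⇒ V=40.3934 exercise | (k=3,j=3): S=92.9923, (K−S)⁺=31.8177, hold=31.0919 ⇒ V=31.8177 exercise  boundary S*=92.9923
step 2: (k=2,j=0): S=73.0127, (K−S)⁺=51.7973, hold=51.0715 ⇒ V=51.7973 exercise | (k=2,j=1): S=80.4300, (K−S)⁺=44.3800, hold=43.6542 ⇒ V=44.3800 exercise | (k=2,j=2): S=88.6008, (K−S)⁺=36.2092, hold=35.4835 ⇒ V=36.2092 exercise  boundary S*=88.6008
step 1: (k=1,j=0): S=76.6317, (K−S)⁺=48.1783, hold=47.4525 ⇒ V=48.1783 exercise | (k=1,j=1): S=84.4166, (K−S)⁺=40.3934, hold=39.6676 ⇒ V=40.3934 exercise  boundary S*=84.4166
step 0: (k=0,j=0): S=80.4300, (K−S)⁺=44.3800, hold=43.6542 ⇒ V=44.3800 exercise  boundary S*=80.4300

price = 44.3800
boundary = 80.4300 84.4166 88.6008 92.9923 97.6016 102.4393 107.5168
tree:
44.3800
48.1783 40.3934
51.7973 44.3800 36.2092
55.2453 48.1783 40.3934 31.8177
58.5305 51.7973 44.3800 36.2092 27.2084
61.6606 55.2453 48.1783 40.3934 31.8177 22.3707
64.6428 58.5305 51.7973 44.3800 36.2092 27.2084 17.2932
67.4842 61.6606 55.2453 48.1783 40.3934 31.8177 22.3707 11.9640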